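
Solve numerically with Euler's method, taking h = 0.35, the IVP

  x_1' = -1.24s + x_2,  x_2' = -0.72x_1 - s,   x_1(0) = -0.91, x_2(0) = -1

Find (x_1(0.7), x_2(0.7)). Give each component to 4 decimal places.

-1.6816, -0.5757

Euler on (x_1,x_2): x_1_{n+1} = x_1_n + h·x_1', x_2_{n+1} = x_2_n + h·x_2'.
0.000000: (-0.910000, -1.000000); f=(-1.000000, 0.655200) → (-1.260000, -0.770680)
0.350000: (-1.260000, -0.770680); f=(-1.204680, 0.557200) → (-1.681638, -0.575660)
(x_1(0.7), x_2(0.7)) ≈ (-1.6816, -0.5757)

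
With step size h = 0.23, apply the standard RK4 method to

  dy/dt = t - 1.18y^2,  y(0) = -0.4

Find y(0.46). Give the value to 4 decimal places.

RK4: k1 = f(t_n, y_n); k2 = f(t_n + h/2, y_n + (h/2)·k1); k3 = f(t_n + h/2, y_n + (h/2)·k2); k4 = f(t_n + h, y_n + h·k3); y_{n+1} = y_n + (h/6)·(k1 + 2k2 + 2k3 + k4).
t=0.000000, y=-0.400000:
  k1 = f(0.000000, -0.400000) = -0.188800
  k2 = f(0.115000, -0.421712) = -0.094852
  k3 = f(0.115000, -0.410908) = -0.084238
  k4 = f(0.230000, -0.419375) = 0.022467
  y ← -0.400000 + (0.23/6)·(k1 + 2k2 + 2k3 + k4) = -0.420106
t=0.230000, y=-0.420106:
  k1 = f(0.230000, -0.420106) = 0.021743
  k2 = f(0.345000, -0.417606) = 0.139214
  k3 = f(0.345000, -0.404097) = 0.152313
  k4 = f(0.460000, -0.385074) = 0.285027
  y ← -0.420106 + (0.23/6)·(k1 + 2k2 + 2k3 + k4) = -0.385996
y(0.46) ≈ -0.3860

-0.3860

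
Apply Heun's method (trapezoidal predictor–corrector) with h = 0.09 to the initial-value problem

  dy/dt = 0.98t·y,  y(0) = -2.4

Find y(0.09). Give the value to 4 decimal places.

-2.4095

Heun: k1 = f(t_n, y_n); k2 = f(t_n + h, y_n + h·k1); y_{n+1} = y_n + (h/2)·(k1 + k2).
t=0.000000, y=-2.400000:
  k1 = f(0.000000, -2.400000) = 0.000000
  k2 = f(0.090000, -2.400000) = -0.211680
  y ← -2.400000 + (0.09/2)·(0.000000 + (-0.211680)) = -2.409526
y(0.09) ≈ -2.4095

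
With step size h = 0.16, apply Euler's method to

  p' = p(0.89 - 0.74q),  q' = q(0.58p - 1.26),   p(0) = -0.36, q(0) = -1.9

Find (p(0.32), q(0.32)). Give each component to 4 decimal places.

Euler on (p,q): p_{n+1} = p_n + h·p', q_{n+1} = q_n + h·q'.
0.000000: (-0.360000, -1.900000); f=(-0.826560, 2.790720) → (-0.492250, -1.453485)
0.160000: (-0.492250, -1.453485); f=(-0.967555, 2.246368) → (-0.647058, -1.094066)
(p(0.32), q(0.32)) ≈ (-0.6471, -1.0941)

-0.6471, -1.0941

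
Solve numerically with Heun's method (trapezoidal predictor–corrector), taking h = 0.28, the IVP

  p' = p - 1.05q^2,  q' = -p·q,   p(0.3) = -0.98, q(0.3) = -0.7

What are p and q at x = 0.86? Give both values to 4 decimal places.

-2.4382, -1.5994

Heun on (p,q): k1 = f(x_n, state_n); k2 = f(x_n + h, state_n + h·k1); state_{n+1} = state_n + (h/2)·(k1 + k2).
0.300000: (-0.980000, -0.700000)
  k1 = (-1.494500, -0.686000)
  predictor → (-1.398460, -0.892080)
  k2 = (-2.234057, -1.247538)
  → (-1.501998, -0.970695)
0.580000: (-1.501998, -0.970695)
  k1 = (-2.491360, -1.457982)
  predictor → (-2.199579, -1.378930)
  k2 = (-4.196100, -3.033066)
  → (-2.438242, -1.599442)
(p(0.86), q(0.86)) ≈ (-2.4382, -1.5994)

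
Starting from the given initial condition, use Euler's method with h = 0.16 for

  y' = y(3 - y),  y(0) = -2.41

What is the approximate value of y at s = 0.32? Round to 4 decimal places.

Euler: y_{n+1} = y_n + h·f(s_n, y_n).
s=0.000000, y=-2.410000: f=-13.038100 → y ← -2.410000 + 0.16·(-13.038100) = -4.496096
s=0.160000, y=-4.496096: f=-33.703167 → y ← -4.496096 + 0.16·(-33.703167) = -9.888603
y(0.32) ≈ -9.8886

-9.8886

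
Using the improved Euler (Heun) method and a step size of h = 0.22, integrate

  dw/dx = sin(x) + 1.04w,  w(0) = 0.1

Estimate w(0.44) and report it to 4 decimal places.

0.2640

Heun: k1 = f(x_n, w_n); k2 = f(x_n + h, w_n + h·k1); w_{n+1} = w_n + (h/2)·(k1 + k2).
x=0.000000, w=0.100000:
  k1 = f(0.000000, 0.100000) = 0.104000
  k2 = f(0.220000, 0.122880) = 0.346025
  w ← 0.100000 + (0.22/2)·(0.104000 + 0.346025) = 0.149503
x=0.220000, w=0.149503:
  k1 = f(0.220000, 0.149503) = 0.373712
  k2 = f(0.440000, 0.231719) = 0.666928
  w ← 0.149503 + (0.22/2)·(0.373712 + 0.666928) = 0.263973
w(0.44) ≈ 0.2640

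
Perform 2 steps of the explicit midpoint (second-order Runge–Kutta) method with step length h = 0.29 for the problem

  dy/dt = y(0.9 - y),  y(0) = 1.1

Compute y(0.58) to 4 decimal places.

Midpoint: k1 = f(t_n, y_n); k2 = f(t_n + h/2, y_n + (h/2)·k1); y_{n+1} = y_n + h·k2.
t=0.000000, y=1.100000:
  k1 = f(0.000000, 1.100000) = -0.220000
  k2 = f(0.145000, 1.068100) = -0.179548
  y ← 1.100000 + 0.29·(-0.179548) = 1.047931
t=0.290000, y=1.047931:
  k1 = f(0.290000, 1.047931) = -0.155022
  k2 = f(0.435000, 1.025453) = -0.128646
  y ← 1.047931 + 0.29·(-0.128646) = 1.010624
y(0.58) ≈ 1.0106

1.0106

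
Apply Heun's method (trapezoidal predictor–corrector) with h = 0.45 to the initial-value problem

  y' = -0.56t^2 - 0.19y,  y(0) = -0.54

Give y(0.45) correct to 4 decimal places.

Heun: k1 = f(t_n, y_n); k2 = f(t_n + h, y_n + h·k1); y_{n+1} = y_n + (h/2)·(k1 + k2).
t=0.000000, y=-0.540000:
  k1 = f(0.000000, -0.540000) = 0.102600
  k2 = f(0.450000, -0.493830) = -0.019572
  y ← -0.540000 + (0.45/2)·(0.102600 + (-0.019572)) = -0.521319
y(0.45) ≈ -0.5213

-0.5213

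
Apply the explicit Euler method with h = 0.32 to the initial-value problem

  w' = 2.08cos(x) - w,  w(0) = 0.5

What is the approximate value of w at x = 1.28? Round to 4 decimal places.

1.3531

Euler: w_{n+1} = w_n + h·f(x_n, w_n).
x=0.000000, w=0.500000: f=1.580000 → w ← 0.500000 + 0.32·1.580000 = 1.005600
x=0.320000, w=1.005600: f=0.968810 → w ← 1.005600 + 0.32·0.968810 = 1.315619
x=0.640000, w=1.315619: f=0.352740 → w ← 1.315619 + 0.32·0.352740 = 1.428496
x=0.960000, w=1.428496: f=-0.235574 → w ← 1.428496 + 0.32·(-0.235574) = 1.353112
w(1.28) ≈ 1.3531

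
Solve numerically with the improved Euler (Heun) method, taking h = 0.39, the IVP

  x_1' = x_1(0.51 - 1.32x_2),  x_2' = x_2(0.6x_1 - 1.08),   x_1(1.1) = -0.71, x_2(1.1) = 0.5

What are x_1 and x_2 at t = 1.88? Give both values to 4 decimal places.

-0.7891, 0.1710

Heun on (x_1,x_2): k1 = f(t_n, state_n); k2 = f(t_n + h, state_n + h·k1); state_{n+1} = state_n + (h/2)·(k1 + k2).
1.100000: (-0.710000, 0.500000)
  k1 = (0.106500, -0.753000)
  predictor → (-0.668465, 0.206330)
  k2 = (-0.158857, -0.305591)
  → (-0.720210, 0.293575)
1.490000: (-0.720210, 0.293575)
  k1 = (-0.088212, -0.443922)
  predictor → (-0.754612, 0.120445)
  k2 = (-0.264878, -0.184614)
  → (-0.789062, 0.171010)
(x_1(1.88), x_2(1.88)) ≈ (-0.7891, 0.1710)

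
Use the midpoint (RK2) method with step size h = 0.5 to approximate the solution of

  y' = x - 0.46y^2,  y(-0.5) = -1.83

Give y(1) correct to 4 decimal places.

Midpoint: k1 = f(x_n, y_n); k2 = f(x_n + h/2, y_n + (h/2)·k1); y_{n+1} = y_n + h·k2.
x=-0.500000, y=-1.830000:
  k1 = f(-0.500000, -1.830000) = -2.040494
  k2 = f(-0.250000, -2.340124) = -2.769042
  y ← -1.830000 + 0.5·(-2.769042) = -3.214521
x=0.000000, y=-3.214521:
  k1 = f(0.000000, -3.214521) = -4.753247
  k2 = f(0.250000, -4.402833) = -8.667070
  y ← -3.214521 + 0.5·(-8.667070) = -7.548056
x=0.500000, y=-7.548056:
  k1 = f(0.500000, -7.548056) = -25.707648
  k2 = f(0.750000, -13.974968) = -89.087877
  y ← -7.548056 + 0.5·(-89.087877) = -52.091995
y(1) ≈ -52.0920

-52.0920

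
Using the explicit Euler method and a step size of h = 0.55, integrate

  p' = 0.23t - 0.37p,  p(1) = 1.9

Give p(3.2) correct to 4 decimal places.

Euler: p_{n+1} = p_n + h·f(t_n, p_n).
t=1.000000, p=1.900000: f=-0.473000 → p ← 1.900000 + 0.55·(-0.473000) = 1.639850
t=1.550000, p=1.639850: f=-0.250244 → p ← 1.639850 + 0.55·(-0.250244) = 1.502216
t=2.100000, p=1.502216: f=-0.072820 → p ← 1.502216 + 0.55·(-0.072820) = 1.462165
t=2.650000, p=1.462165: f=0.068499 → p ← 1.462165 + 0.55·0.068499 = 1.499839
p(3.2) ≈ 1.4998

1.4998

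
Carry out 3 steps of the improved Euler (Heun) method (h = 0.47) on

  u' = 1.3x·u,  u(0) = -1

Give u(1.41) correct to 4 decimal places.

Heun: k1 = f(x_n, u_n); k2 = f(x_n + h, u_n + h·k1); u_{n+1} = u_n + (h/2)·(k1 + k2).
x=0.000000, u=-1.000000:
  k1 = f(0.000000, -1.000000) = 0.000000
  k2 = f(0.470000, -1.000000) = -0.611000
  u ← -1.000000 + (0.47/2)·(0.000000 + (-0.611000)) = -1.143585
x=0.470000, u=-1.143585:
  k1 = f(0.470000, -1.143585) = -0.698730
  k2 = f(0.940000, -1.471988) = -1.798770
  u ← -1.143585 + (0.47/2)·(-0.698730 + (-1.798770)) = -1.730498
x=0.940000, u=-1.730498:
  k1 = f(0.940000, -1.730498) = -2.114668
  k2 = f(1.410000, -2.724391) = -4.993810
  u ← -1.730498 + (0.47/2)·(-2.114668 + (-4.993810)) = -3.400990
u(1.41) ≈ -3.4010

-3.4010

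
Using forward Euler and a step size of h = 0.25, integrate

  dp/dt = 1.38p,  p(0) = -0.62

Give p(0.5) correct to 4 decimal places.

-1.1216

Euler: p_{n+1} = p_n + h·f(t_n, p_n).
t=0.000000, p=-0.620000: f=-0.855600 → p ← -0.620000 + 0.25·(-0.855600) = -0.833900
t=0.250000, p=-0.833900: f=-1.150782 → p ← -0.833900 + 0.25·(-1.150782) = -1.121595
p(0.5) ≈ -1.1216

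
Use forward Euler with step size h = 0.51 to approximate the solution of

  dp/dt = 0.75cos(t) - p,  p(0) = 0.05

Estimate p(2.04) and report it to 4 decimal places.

Euler: p_{n+1} = p_n + h·f(t_n, p_n).
t=0.000000, p=0.050000: f=0.700000 → p ← 0.050000 + 0.51·0.700000 = 0.407000
t=0.510000, p=0.407000: f=0.247558 → p ← 0.407000 + 0.51·0.247558 = 0.533255
t=1.020000, p=0.533255: f=-0.140730 → p ← 0.533255 + 0.51·(-0.140730) = 0.461482
t=1.530000, p=0.461482: f=-0.430894 → p ← 0.461482 + 0.51·(-0.430894) = 0.241727
p(2.04) ≈ 0.2417

0.2417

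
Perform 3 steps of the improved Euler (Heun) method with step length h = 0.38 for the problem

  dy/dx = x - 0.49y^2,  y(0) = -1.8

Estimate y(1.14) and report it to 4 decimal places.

-10.3248

Heun: k1 = f(x_n, y_n); k2 = f(x_n + h, y_n + h·k1); y_{n+1} = y_n + (h/2)·(k1 + k2).
x=0.000000, y=-1.800000:
  k1 = f(0.000000, -1.800000) = -1.587600
  k2 = f(0.380000, -2.403288) = -2.450139
  y ← -1.800000 + (0.38/2)·(-1.587600 + (-2.450139)) = -2.567170
x=0.380000, y=-2.567170:
  k1 = f(0.380000, -2.567170) = -2.849278
  k2 = f(0.760000, -3.649896) = -5.767653
  y ← -2.567170 + (0.38/2)·(-2.849278 + (-5.767653)) = -4.204387
x=0.760000, y=-4.204387:
  k1 = f(0.760000, -4.204387) = -7.901668
  k2 = f(1.140000, -7.207021) = -24.311164
  y ← -4.204387 + (0.38/2)·(-7.901668 + (-24.311164)) = -10.324825
y(1.14) ≈ -10.3248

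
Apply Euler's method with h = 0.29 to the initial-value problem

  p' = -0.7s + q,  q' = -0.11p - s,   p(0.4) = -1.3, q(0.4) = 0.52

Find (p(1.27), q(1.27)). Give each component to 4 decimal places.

-1.3577, 0.0400

Euler on (p,q): p_{n+1} = p_n + h·p', q_{n+1} = q_n + h·q'.
0.400000: (-1.300000, 0.520000); f=(0.240000, -0.257000) → (-1.230400, 0.445470)
0.690000: (-1.230400, 0.445470); f=(-0.037530, -0.554656) → (-1.241284, 0.284620)
0.980000: (-1.241284, 0.284620); f=(-0.401380, -0.843459) → (-1.357684, 0.040017)
(p(1.27), q(1.27)) ≈ (-1.3577, 0.0400)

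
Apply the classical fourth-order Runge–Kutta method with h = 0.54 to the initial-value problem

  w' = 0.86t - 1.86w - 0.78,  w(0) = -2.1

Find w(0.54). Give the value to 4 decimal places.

-0.9532

RK4: k1 = f(t_n, w_n); k2 = f(t_n + h/2, w_n + (h/2)·k1); k3 = f(t_n + h/2, w_n + (h/2)·k2); k4 = f(t_n + h, w_n + h·k3); w_{n+1} = w_n + (h/6)·(k1 + 2k2 + 2k3 + k4).
t=0.000000, w=-2.100000:
  k1 = f(0.000000, -2.100000) = 3.126000
  k2 = f(0.270000, -1.255980) = 1.788323
  k3 = f(0.270000, -1.617153) = 2.460104
  k4 = f(0.540000, -0.771544) = 1.119471
  w ← -2.100000 + (0.54/6)·(k1 + 2k2 + 2k3 + k4) = -0.953191
w(0.54) ≈ -0.9532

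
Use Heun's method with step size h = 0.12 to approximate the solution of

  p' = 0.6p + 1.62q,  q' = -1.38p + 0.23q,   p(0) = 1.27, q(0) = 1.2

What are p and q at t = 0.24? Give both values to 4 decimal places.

1.8849, 0.7290

Heun on (p,q): k1 = f(t_n, state_n); k2 = f(t_n + h, state_n + h·k1); state_{n+1} = state_n + (h/2)·(k1 + k2).
0.000000: (1.270000, 1.200000)
  k1 = (2.706000, -1.476600)
  predictor → (1.594720, 1.022808)
  k2 = (2.613781, -1.965468)
  → (1.589187, 0.993476)
0.120000: (1.589187, 0.993476)
  k1 = (2.562943, -1.964578)
  predictor → (1.896740, 0.757727)
  k2 = (2.365561, -2.443224)
  → (1.884897, 0.729008)
(p(0.24), q(0.24)) ≈ (1.8849, 0.7290)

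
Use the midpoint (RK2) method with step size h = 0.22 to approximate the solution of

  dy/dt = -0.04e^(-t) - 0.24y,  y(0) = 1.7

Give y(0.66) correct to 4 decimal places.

1.4334

Midpoint: k1 = f(t_n, y_n); k2 = f(t_n + h/2, y_n + (h/2)·k1); y_{n+1} = y_n + h·k2.
t=0.000000, y=1.700000:
  k1 = f(0.000000, 1.700000) = -0.448000
  k2 = f(0.110000, 1.650720) = -0.432006
  y ← 1.700000 + 0.22·(-0.432006) = 1.604959
t=0.220000, y=1.604959:
  k1 = f(0.220000, 1.604959) = -0.417291
  k2 = f(0.330000, 1.559057) = -0.402931
  y ← 1.604959 + 0.22·(-0.402931) = 1.516314
t=0.440000, y=1.516314:
  k1 = f(0.440000, 1.516314) = -0.389677
  k2 = f(0.550000, 1.473449) = -0.376706
  y ← 1.516314 + 0.22·(-0.376706) = 1.433439
y(0.66) ≈ 1.4334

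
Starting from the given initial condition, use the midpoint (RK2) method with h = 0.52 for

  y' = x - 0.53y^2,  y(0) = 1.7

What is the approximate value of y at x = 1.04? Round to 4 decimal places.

Midpoint: k1 = f(x_n, y_n); k2 = f(x_n + h/2, y_n + (h/2)·k1); y_{n+1} = y_n + h·k2.
x=0.000000, y=1.700000:
  k1 = f(0.000000, 1.700000) = -1.531700
  k2 = f(0.260000, 1.301758) = -0.638124
  y ← 1.700000 + 0.52·(-0.638124) = 1.368175
x=0.520000, y=1.368175:
  k1 = f(0.520000, 1.368175) = -0.472109
  k2 = f(0.780000, 1.245427) = -0.042077
  y ← 1.368175 + 0.52·(-0.042077) = 1.346295
y(1.04) ≈ 1.3463

1.3463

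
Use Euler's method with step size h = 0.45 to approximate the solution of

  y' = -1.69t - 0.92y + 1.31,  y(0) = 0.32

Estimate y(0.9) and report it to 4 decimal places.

0.7026

Euler: y_{n+1} = y_n + h·f(t_n, y_n).
t=0.000000, y=0.320000: f=1.015600 → y ← 0.320000 + 0.45·1.015600 = 0.777020
t=0.450000, y=0.777020: f=-0.165358 → y ← 0.777020 + 0.45·(-0.165358) = 0.702609
y(0.9) ≈ 0.7026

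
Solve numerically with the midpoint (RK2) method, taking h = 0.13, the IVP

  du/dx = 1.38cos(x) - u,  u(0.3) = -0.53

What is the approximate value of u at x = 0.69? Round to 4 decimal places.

Midpoint: k1 = f(x_n, u_n); k2 = f(x_n + h/2, u_n + (h/2)·k1); u_{n+1} = u_n + h·k2.
x=0.300000, u=-0.530000:
  k1 = f(0.300000, -0.530000) = 1.848364
  k2 = f(0.365000, -0.409856) = 1.698947
  u ← -0.530000 + 0.13·1.698947 = -0.309137
x=0.430000, u=-0.309137:
  k1 = f(0.430000, -0.309137) = 1.563510
  k2 = f(0.495000, -0.207509) = 1.421866
  u ← -0.309137 + 0.13·1.421866 = -0.124294
x=0.560000, u=-0.124294:
  k1 = f(0.560000, -0.124294) = 1.293506
  k2 = f(0.625000, -0.040216) = 1.159346
  u ← -0.124294 + 0.13·1.159346 = 0.026421
u(0.69) ≈ 0.0264

0.0264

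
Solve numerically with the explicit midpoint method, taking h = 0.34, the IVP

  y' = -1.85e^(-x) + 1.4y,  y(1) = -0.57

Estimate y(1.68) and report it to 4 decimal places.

Midpoint: k1 = f(x_n, y_n); k2 = f(x_n + h/2, y_n + (h/2)·k1); y_{n+1} = y_n + h·k2.
x=1.000000, y=-0.570000:
  k1 = f(1.000000, -0.570000) = -1.478577
  k2 = f(1.170000, -0.821358) = -1.724080
  y ← -0.570000 + 0.34·(-1.724080) = -1.156187
x=1.340000, y=-1.156187:
  k1 = f(1.340000, -1.156187) = -2.103077
  k2 = f(1.510000, -1.513710) = -2.527878
  y ← -1.156187 + 0.34·(-2.527878) = -2.015666
y(1.68) ≈ -2.0157

-2.0157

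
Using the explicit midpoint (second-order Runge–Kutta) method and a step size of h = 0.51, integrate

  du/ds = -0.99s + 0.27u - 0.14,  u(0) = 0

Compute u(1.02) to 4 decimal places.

-0.7155

Midpoint: k1 = f(s_n, u_n); k2 = f(s_n + h/2, u_n + (h/2)·k1); u_{n+1} = u_n + h·k2.
s=0.000000, u=0.000000:
  k1 = f(0.000000, 0.000000) = -0.140000
  k2 = f(0.255000, -0.035700) = -0.402089
  u ← 0.000000 + 0.51·(-0.402089) = -0.205065
s=0.510000, u=-0.205065:
  k1 = f(0.510000, -0.205065) = -0.700268
  k2 = f(0.765000, -0.383634) = -1.000931
  u ← -0.205065 + 0.51·(-1.000931) = -0.715540
u(1.02) ≈ -0.7155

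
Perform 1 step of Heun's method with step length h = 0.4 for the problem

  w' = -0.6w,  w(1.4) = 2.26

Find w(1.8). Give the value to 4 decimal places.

Heun: k1 = f(x_n, w_n); k2 = f(x_n + h, w_n + h·k1); w_{n+1} = w_n + (h/2)·(k1 + k2).
x=1.400000, w=2.260000:
  k1 = f(1.400000, 2.260000) = -1.356000
  k2 = f(1.800000, 1.717600) = -1.030560
  w ← 2.260000 + (0.4/2)·(-1.356000 + (-1.030560)) = 1.782688
w(1.8) ≈ 1.7827

1.7827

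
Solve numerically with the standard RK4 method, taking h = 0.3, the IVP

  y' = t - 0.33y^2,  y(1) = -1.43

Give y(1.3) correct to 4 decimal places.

-1.2685

RK4: k1 = f(t_n, y_n); k2 = f(t_n + h/2, y_n + (h/2)·k1); k3 = f(t_n + h/2, y_n + (h/2)·k2); k4 = f(t_n + h, y_n + h·k3); y_{n+1} = y_n + (h/6)·(k1 + 2k2 + 2k3 + k4).
t=1.000000, y=-1.430000:
  k1 = f(1.000000, -1.430000) = 0.325183
  k2 = f(1.150000, -1.381223) = 0.520434
  k3 = f(1.150000, -1.351935) = 0.546850
  k4 = f(1.300000, -1.265945) = 0.771136
  y ← -1.430000 + (0.3/6)·(k1 + 2k2 + 2k3 + k4) = -1.268456
y(1.3) ≈ -1.2685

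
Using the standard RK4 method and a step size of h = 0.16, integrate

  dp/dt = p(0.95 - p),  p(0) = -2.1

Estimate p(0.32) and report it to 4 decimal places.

RK4: k1 = f(t_n, p_n); k2 = f(t_n + h/2, p_n + (h/2)·k1); k3 = f(t_n + h/2, p_n + (h/2)·k2); k4 = f(t_n + h, p_n + h·k3); p_{n+1} = p_n + (h/6)·(k1 + 2k2 + 2k3 + k4).
t=0.000000, p=-2.100000:
  k1 = f(0.000000, -2.100000) = -6.405000
  k2 = f(0.080000, -2.612400) = -9.306414
  k3 = f(0.080000, -2.844513) = -10.793542
  k4 = f(0.160000, -3.826967) = -18.281293
  p ← -2.100000 + (0.16/6)·(k1 + 2k2 + 2k3 + k4) = -3.830299
t=0.160000, p=-3.830299:
  k1 = f(0.160000, -3.830299) = -18.309973
  k2 = f(0.240000, -5.295097) = -33.068390
  k3 = f(0.240000, -6.475770) = -48.087579
  k4 = f(0.320000, -11.524311) = -143.757848
  p ← -3.830299 + (0.16/6)·(k1 + 2k2 + 2k3 + k4) = -12.480426
p(0.32) ≈ -12.4804

-12.4804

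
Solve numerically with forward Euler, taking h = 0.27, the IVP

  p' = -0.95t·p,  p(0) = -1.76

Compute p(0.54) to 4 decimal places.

Euler: p_{n+1} = p_n + h·f(t_n, p_n).
t=0.000000, p=-1.760000: f=0.000000 → p ← -1.760000 + 0.27·0.000000 = -1.760000
t=0.270000, p=-1.760000: f=0.451440 → p ← -1.760000 + 0.27·0.451440 = -1.638111
p(0.54) ≈ -1.6381

-1.6381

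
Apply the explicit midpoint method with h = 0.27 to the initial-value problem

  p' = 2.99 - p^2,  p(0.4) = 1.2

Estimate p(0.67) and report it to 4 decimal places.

Midpoint: k1 = f(t_n, p_n); k2 = f(t_n + h/2, p_n + (h/2)·k1); p_{n+1} = p_n + h·k2.
t=0.400000, p=1.200000:
  k1 = f(0.400000, 1.200000) = 1.550000
  k2 = f(0.535000, 1.409250) = 1.004014
  p ← 1.200000 + 0.27·1.004014 = 1.471084
p(0.67) ≈ 1.4711

1.4711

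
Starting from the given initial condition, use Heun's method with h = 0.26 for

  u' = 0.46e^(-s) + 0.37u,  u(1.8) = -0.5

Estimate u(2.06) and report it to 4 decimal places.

-0.5320

Heun: k1 = f(s_n, u_n); k2 = f(s_n + h, u_n + h·k1); u_{n+1} = u_n + (h/2)·(k1 + k2).
s=1.800000, u=-0.500000:
  k1 = f(1.800000, -0.500000) = -0.108963
  k2 = f(2.060000, -0.528330) = -0.136853
  u ← -0.500000 + (0.26/2)·(-0.108963 + (-0.136853)) = -0.531956
u(2.06) ≈ -0.5320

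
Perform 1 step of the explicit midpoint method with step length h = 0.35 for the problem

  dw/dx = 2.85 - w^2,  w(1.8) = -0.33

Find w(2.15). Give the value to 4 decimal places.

Midpoint: k1 = f(x_n, w_n); k2 = f(x_n + h/2, w_n + (h/2)·k1); w_{n+1} = w_n + h·k2.
x=1.800000, w=-0.330000:
  k1 = f(1.800000, -0.330000) = 2.741100
  k2 = f(1.975000, 0.149692) = 2.827592
  w ← -0.330000 + 0.35·2.827592 = 0.659657
w(2.15) ≈ 0.6597

0.6597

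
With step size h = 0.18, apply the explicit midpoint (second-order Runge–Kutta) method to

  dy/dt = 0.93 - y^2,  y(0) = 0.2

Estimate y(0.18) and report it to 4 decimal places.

0.3533

Midpoint: k1 = f(t_n, y_n); k2 = f(t_n + h/2, y_n + (h/2)·k1); y_{n+1} = y_n + h·k2.
t=0.000000, y=0.200000:
  k1 = f(0.000000, 0.200000) = 0.890000
  k2 = f(0.090000, 0.280100) = 0.851544
  y ← 0.200000 + 0.18·0.851544 = 0.353278
y(0.18) ≈ 0.3533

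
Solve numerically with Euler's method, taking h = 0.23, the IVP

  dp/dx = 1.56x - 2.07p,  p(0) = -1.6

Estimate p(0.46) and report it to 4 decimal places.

Euler: p_{n+1} = p_n + h·f(x_n, p_n).
x=0.000000, p=-1.600000: f=3.312000 → p ← -1.600000 + 0.23·3.312000 = -0.838240
x=0.230000, p=-0.838240: f=2.093957 → p ← -0.838240 + 0.23·2.093957 = -0.356630
p(0.46) ≈ -0.3566

-0.3566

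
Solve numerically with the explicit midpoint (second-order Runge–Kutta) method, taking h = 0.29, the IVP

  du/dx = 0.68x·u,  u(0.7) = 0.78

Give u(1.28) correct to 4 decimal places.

Midpoint: k1 = f(x_n, u_n); k2 = f(x_n + h/2, u_n + (h/2)·k1); u_{n+1} = u_n + h·k2.
x=0.700000, u=0.780000:
  k1 = f(0.700000, 0.780000) = 0.371280
  k2 = f(0.845000, 0.833836) = 0.479122
  u ← 0.780000 + 0.29·0.479122 = 0.918945
x=0.990000, u=0.918945:
  k1 = f(0.990000, 0.918945) = 0.618634
  k2 = f(1.135000, 1.008647) = 0.778474
  u ← 0.918945 + 0.29·0.778474 = 1.144703
u(1.28) ≈ 1.1447

1.1447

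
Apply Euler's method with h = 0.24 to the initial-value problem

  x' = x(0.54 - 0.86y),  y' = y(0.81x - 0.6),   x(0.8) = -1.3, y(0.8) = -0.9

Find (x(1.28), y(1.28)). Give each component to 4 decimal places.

Euler on (x,y): x_{n+1} = x_n + h·x', y_{n+1} = y_n + h·y'.
0.800000: (-1.300000, -0.900000); f=(-1.708200, 1.487700) → (-1.709968, -0.542952)
1.040000: (-1.709968, -0.542952); f=(-1.721833, 1.077800) → (-2.123208, -0.284280)
(x(1.28), y(1.28)) ≈ (-2.1232, -0.2843)

-2.1232, -0.2843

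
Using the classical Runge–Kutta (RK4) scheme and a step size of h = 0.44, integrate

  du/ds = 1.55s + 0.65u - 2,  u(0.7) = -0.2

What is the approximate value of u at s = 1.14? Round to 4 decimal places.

RK4: k1 = f(s_n, u_n); k2 = f(s_n + h/2, u_n + (h/2)·k1); k3 = f(s_n + h/2, u_n + (h/2)·k2); k4 = f(s_n + h, u_n + h·k3); u_{n+1} = u_n + (h/6)·(k1 + 2k2 + 2k3 + k4).
s=0.700000, u=-0.200000:
  k1 = f(0.700000, -0.200000) = -1.045000
  k2 = f(0.920000, -0.429900) = -0.853435
  k3 = f(0.920000, -0.387756) = -0.826041
  k4 = f(1.140000, -0.563458) = -0.599248
  u ← -0.200000 + (0.44/6)·(k1 + 2k2 + 2k3 + k4) = -0.566901
u(1.14) ≈ -0.5669

-0.5669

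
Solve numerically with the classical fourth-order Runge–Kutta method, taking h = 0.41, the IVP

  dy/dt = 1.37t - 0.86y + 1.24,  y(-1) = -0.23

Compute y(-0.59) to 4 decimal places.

-0.1038

RK4: k1 = f(t_n, y_n); k2 = f(t_n + h/2, y_n + (h/2)·k1); k3 = f(t_n + h/2, y_n + (h/2)·k2); k4 = f(t_n + h, y_n + h·k3); y_{n+1} = y_n + (h/6)·(k1 + 2k2 + 2k3 + k4).
t=-1.000000, y=-0.230000:
  k1 = f(-1.000000, -0.230000) = 0.067800
  k2 = f(-0.795000, -0.216101) = 0.336697
  k3 = f(-0.795000, -0.160977) = 0.289290
  k4 = f(-0.590000, -0.111391) = 0.527496
  y ← -0.230000 + (0.41/6)·(k1 + 2k2 + 2k3 + k4) = -0.103770
y(-0.59) ≈ -0.1038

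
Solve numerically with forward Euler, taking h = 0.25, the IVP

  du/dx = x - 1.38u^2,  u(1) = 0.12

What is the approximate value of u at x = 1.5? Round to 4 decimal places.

0.6316

Euler: u_{n+1} = u_n + h·f(x_n, u_n).
x=1.000000, u=0.120000: f=0.980128 → u ← 0.120000 + 0.25·0.980128 = 0.365032
x=1.250000, u=0.365032: f=1.066117 → u ← 0.365032 + 0.25·1.066117 = 0.631561
u(1.5) ≈ 0.6316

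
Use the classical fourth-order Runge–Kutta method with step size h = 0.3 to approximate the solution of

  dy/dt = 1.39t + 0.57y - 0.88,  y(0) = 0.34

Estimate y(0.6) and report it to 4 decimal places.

0.1304

RK4: k1 = f(t_n, y_n); k2 = f(t_n + h/2, y_n + (h/2)·k1); k3 = f(t_n + h/2, y_n + (h/2)·k2); k4 = f(t_n + h, y_n + h·k3); y_{n+1} = y_n + (h/6)·(k1 + 2k2 + 2k3 + k4).
t=0.000000, y=0.340000:
  k1 = f(0.000000, 0.340000) = -0.686200
  k2 = f(0.150000, 0.237070) = -0.536370
  k3 = f(0.150000, 0.259544) = -0.523560
  k4 = f(0.300000, 0.182932) = -0.358729
  y ← 0.340000 + (0.3/6)·(k1 + 2k2 + 2k3 + k4) = 0.181761
t=0.300000, y=0.181761:
  k1 = f(0.300000, 0.181761) = -0.359396
  k2 = f(0.450000, 0.127851) = -0.181625
  k3 = f(0.450000, 0.154517) = -0.166425
  k4 = f(0.600000, 0.131833) = 0.029145
  y ← 0.181761 + (0.3/6)·(k1 + 2k2 + 2k3 + k4) = 0.130443
y(0.6) ≈ 0.1304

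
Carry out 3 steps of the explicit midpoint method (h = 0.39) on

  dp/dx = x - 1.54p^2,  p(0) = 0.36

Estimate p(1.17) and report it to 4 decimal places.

Midpoint: k1 = f(x_n, p_n); k2 = f(x_n + h/2, p_n + (h/2)·k1); p_{n+1} = p_n + h·k2.
x=0.000000, p=0.360000:
  k1 = f(0.000000, 0.360000) = -0.199584
  k2 = f(0.195000, 0.321081) = 0.036237
  p ← 0.360000 + 0.39·0.036237 = 0.374132
x=0.390000, p=0.374132:
  k1 = f(0.390000, 0.374132) = 0.174439
  k2 = f(0.585000, 0.408148) = 0.328460
  p ← 0.374132 + 0.39·0.328460 = 0.502232
x=0.780000, p=0.502232:
  k1 = f(0.780000, 0.502232) = 0.391556
  k2 = f(0.975000, 0.578585) = 0.459469
  p ← 0.502232 + 0.39·0.459469 = 0.681424
p(1.17) ≈ 0.6814

0.6814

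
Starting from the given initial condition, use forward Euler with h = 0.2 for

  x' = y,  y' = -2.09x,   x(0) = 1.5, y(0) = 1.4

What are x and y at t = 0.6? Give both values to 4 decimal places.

1.9404, -0.7797

Euler on (x,y): x_{n+1} = x_n + h·x', y_{n+1} = y_n + h·y'.
0.000000: (1.500000, 1.400000); f=(1.400000, -3.135000) → (1.780000, 0.773000)
0.200000: (1.780000, 0.773000); f=(0.773000, -3.720200) → (1.934600, 0.028960)
0.400000: (1.934600, 0.028960); f=(0.028960, -4.043314) → (1.940392, -0.779703)
(x(0.6), y(0.6)) ≈ (1.9404, -0.7797)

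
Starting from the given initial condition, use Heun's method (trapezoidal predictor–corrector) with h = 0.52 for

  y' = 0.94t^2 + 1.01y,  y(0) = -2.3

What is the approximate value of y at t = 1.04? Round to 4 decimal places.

Heun: k1 = f(t_n, y_n); k2 = f(t_n + h, y_n + h·k1); y_{n+1} = y_n + (h/2)·(k1 + k2).
t=0.000000, y=-2.300000:
  k1 = f(0.000000, -2.300000) = -2.323000
  k2 = f(0.520000, -3.507960) = -3.288864
  y ← -2.300000 + (0.52/2)·(-2.323000 + (-3.288864)) = -3.759085
t=0.520000, y=-3.759085:
  k1 = f(0.520000, -3.759085) = -3.542499
  k2 = f(1.040000, -5.601184) = -4.640492
  y ← -3.759085 + (0.52/2)·(-3.542499 + (-4.640492)) = -5.886662
y(1.04) ≈ -5.8867

-5.8867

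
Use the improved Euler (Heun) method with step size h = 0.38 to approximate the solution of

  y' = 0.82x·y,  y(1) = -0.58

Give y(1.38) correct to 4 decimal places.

Heun: k1 = f(x_n, y_n); k2 = f(x_n + h, y_n + h·k1); y_{n+1} = y_n + (h/2)·(k1 + k2).
x=1.000000, y=-0.580000:
  k1 = f(1.000000, -0.580000) = -0.475600
  k2 = f(1.380000, -0.760728) = -0.860840
  y ← -0.580000 + (0.38/2)·(-0.475600 + (-0.860840)) = -0.833924
y(1.38) ≈ -0.8339

-0.8339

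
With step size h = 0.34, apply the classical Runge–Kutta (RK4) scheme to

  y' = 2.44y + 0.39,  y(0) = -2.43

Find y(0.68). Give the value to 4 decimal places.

RK4: k1 = f(x_n, y_n); k2 = f(x_n + h/2, y_n + (h/2)·k1); k3 = f(x_n + h/2, y_n + (h/2)·k2); k4 = f(x_n + h, y_n + h·k3); y_{n+1} = y_n + (h/6)·(k1 + 2k2 + 2k3 + k4).
x=0.000000, y=-2.430000:
  k1 = f(0.000000, -2.430000) = -5.539200
  k2 = f(0.170000, -3.371664) = -7.836860
  k3 = f(0.170000, -3.762266) = -8.789930
  k4 = f(0.340000, -5.418576) = -12.831326
  y ← -2.430000 + (0.34/6)·(k1 + 2k2 + 2k3 + k4) = -5.355366
x=0.340000, y=-5.355366:
  k1 = f(0.340000, -5.355366) = -12.677093
  k2 = f(0.510000, -7.510472) = -17.935551
  k3 = f(0.510000, -8.404410) = -20.116760
  k4 = f(0.680000, -12.195064) = -29.365957
  y ← -5.355366 + (0.34/6)·(k1 + 2k2 + 2k3 + k4) = -12.050401
y(0.68) ≈ -12.0504

-12.0504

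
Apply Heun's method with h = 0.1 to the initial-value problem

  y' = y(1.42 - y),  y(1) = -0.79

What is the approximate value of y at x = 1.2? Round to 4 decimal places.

-1.2753

Heun: k1 = f(x_n, y_n); k2 = f(x_n + h, y_n + h·k1); y_{n+1} = y_n + (h/2)·(k1 + k2).
x=1.000000, y=-0.790000:
  k1 = f(1.000000, -0.790000) = -1.745900
  k2 = f(1.100000, -0.964590) = -2.300152
  y ← -0.790000 + (0.1/2)·(-1.745900 + (-2.300152)) = -0.992303
x=1.100000, y=-0.992303:
  k1 = f(1.100000, -0.992303) = -2.393734
  k2 = f(1.200000, -1.231676) = -3.266006
  y ← -0.992303 + (0.1/2)·(-2.393734 + (-3.266006)) = -1.275290
y(1.2) ≈ -1.2753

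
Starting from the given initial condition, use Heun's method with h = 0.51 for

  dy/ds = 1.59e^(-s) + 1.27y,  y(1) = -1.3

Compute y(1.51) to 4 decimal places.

-2.0794

Heun: k1 = f(s_n, y_n); k2 = f(s_n + h, y_n + h·k1); y_{n+1} = y_n + (h/2)·(k1 + k2).
s=1.000000, y=-1.300000:
  k1 = f(1.000000, -1.300000) = -1.066072
  k2 = f(1.510000, -1.843697) = -1.990248
  y ← -1.300000 + (0.51/2)·(-1.066072 + (-1.990248)) = -2.079361
y(1.51) ≈ -2.0794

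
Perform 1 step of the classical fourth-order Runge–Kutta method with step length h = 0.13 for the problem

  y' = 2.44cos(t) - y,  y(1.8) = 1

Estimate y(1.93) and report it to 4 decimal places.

0.7915

RK4: k1 = f(t_n, y_n); k2 = f(t_n + h/2, y_n + (h/2)·k1); k3 = f(t_n + h/2, y_n + (h/2)·k2); k4 = f(t_n + h, y_n + h·k3); y_{n+1} = y_n + (h/6)·(k1 + 2k2 + 2k3 + k4).
t=1.800000, y=1.000000:
  k1 = f(1.800000, 1.000000) = -1.554373
  k2 = f(1.865000, 0.898966) = -1.606512
  k3 = f(1.865000, 0.895577) = -1.603123
  k4 = f(1.930000, 0.791594) = -1.649324
  y ← 1.000000 + (0.13/6)·(k1 + 2k2 + 2k3 + k4) = 0.791502
y(1.93) ≈ 0.7915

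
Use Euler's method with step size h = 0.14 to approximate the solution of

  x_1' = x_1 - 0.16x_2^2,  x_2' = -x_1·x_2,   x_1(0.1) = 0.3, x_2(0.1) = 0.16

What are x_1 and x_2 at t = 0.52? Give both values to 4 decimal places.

0.4426, 0.1380

Euler on (x_1,x_2): x_1_{n+1} = x_1_n + h·x_1', x_2_{n+1} = x_2_n + h·x_2'.
0.100000: (0.300000, 0.160000); f=(0.295904, -0.048000) → (0.341427, 0.153280)
0.240000: (0.341427, 0.153280); f=(0.337667, -0.052334) → (0.388700, 0.145953)
0.380000: (0.388700, 0.145953); f=(0.385292, -0.056732) → (0.442641, 0.138011)
(x_1(0.52), x_2(0.52)) ≈ (0.4426, 0.1380)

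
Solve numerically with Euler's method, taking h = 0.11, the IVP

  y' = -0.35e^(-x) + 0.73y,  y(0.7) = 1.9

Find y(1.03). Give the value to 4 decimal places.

2.3393

Euler: y_{n+1} = y_n + h·f(x_n, y_n).
x=0.700000, y=1.900000: f=1.213195 → y ← 1.900000 + 0.11·1.213195 = 2.033451
x=0.810000, y=2.033451: f=1.328719 → y ← 2.033451 + 0.11·1.328719 = 2.179611
x=0.920000, y=2.179611: f=1.451634 → y ← 2.179611 + 0.11·1.451634 = 2.339290
y(1.03) ≈ 2.3393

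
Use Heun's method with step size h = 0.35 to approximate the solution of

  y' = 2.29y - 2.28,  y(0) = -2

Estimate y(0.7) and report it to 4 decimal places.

Heun: k1 = f(s_n, y_n); k2 = f(s_n + h, y_n + h·k1); y_{n+1} = y_n + (h/2)·(k1 + k2).
s=0.000000, y=-2.000000:
  k1 = f(0.000000, -2.000000) = -6.860000
  k2 = f(0.350000, -4.401000) = -12.358290
  y ← -2.000000 + (0.35/2)·(-6.860000 + (-12.358290)) = -5.363201
s=0.350000, y=-5.363201:
  k1 = f(0.350000, -5.363201) = -14.561730
  k2 = f(0.700000, -10.459806) = -26.232956
  y ← -5.363201 + (0.35/2)·(-14.561730 + (-26.232956)) = -12.502271
y(0.7) ≈ -12.5023

-12.5023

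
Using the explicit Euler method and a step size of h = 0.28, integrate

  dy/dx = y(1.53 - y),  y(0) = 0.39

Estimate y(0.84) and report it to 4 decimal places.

0.8216

Euler: y_{n+1} = y_n + h·f(x_n, y_n).
x=0.000000, y=0.390000: f=0.444600 → y ← 0.390000 + 0.28·0.444600 = 0.514488
x=0.280000, y=0.514488: f=0.522469 → y ← 0.514488 + 0.28·0.522469 = 0.660779
x=0.560000, y=0.660779: f=0.574363 → y ← 0.660779 + 0.28·0.574363 = 0.821601
y(0.84) ≈ 0.8216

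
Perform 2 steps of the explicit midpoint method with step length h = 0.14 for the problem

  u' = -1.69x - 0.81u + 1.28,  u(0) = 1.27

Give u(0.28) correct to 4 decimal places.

Midpoint: k1 = f(x_n, u_n); k2 = f(x_n + h/2, u_n + (h/2)·k1); u_{n+1} = u_n + h·k2.
x=0.000000, u=1.270000:
  k1 = f(0.000000, 1.270000) = 0.251300
  k2 = f(0.070000, 1.287591) = 0.118751
  u ← 1.270000 + 0.14·0.118751 = 1.286625
x=0.140000, u=1.286625:
  k1 = f(0.140000, 1.286625) = 0.001234
  k2 = f(0.210000, 1.286712) = -0.117136
  u ← 1.286625 + 0.14·(-0.117136) = 1.270226
u(0.28) ≈ 1.2702

1.2702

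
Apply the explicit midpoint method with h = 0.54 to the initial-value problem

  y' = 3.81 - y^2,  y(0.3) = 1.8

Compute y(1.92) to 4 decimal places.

Midpoint: k1 = f(s_n, y_n); k2 = f(s_n + h/2, y_n + (h/2)·k1); y_{n+1} = y_n + h·k2.
s=0.300000, y=1.800000:
  k1 = f(0.300000, 1.800000) = 0.570000
  k2 = f(0.570000, 1.953900) = -0.007725
  y ← 1.800000 + 0.54·(-0.007725) = 1.795828
s=0.840000, y=1.795828:
  k1 = f(0.840000, 1.795828) = 0.585000
  k2 = f(1.110000, 1.953778) = -0.007250
  y ← 1.795828 + 0.54·(-0.007250) = 1.791913
s=1.380000, y=1.791913:
  k1 = f(1.380000, 1.791913) = 0.599047
  k2 = f(1.650000, 1.953656) = -0.006771
  y ← 1.791913 + 0.54·(-0.006771) = 1.788257
y(1.92) ≈ 1.7883

1.7883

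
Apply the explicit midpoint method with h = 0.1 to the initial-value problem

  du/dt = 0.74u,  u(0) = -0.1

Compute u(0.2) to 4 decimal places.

-0.1159

Midpoint: k1 = f(t_n, u_n); k2 = f(t_n + h/2, u_n + (h/2)·k1); u_{n+1} = u_n + h·k2.
t=0.000000, u=-0.100000:
  k1 = f(0.000000, -0.100000) = -0.074000
  k2 = f(0.050000, -0.103700) = -0.076738
  u ← -0.100000 + 0.1·(-0.076738) = -0.107674
t=0.100000, u=-0.107674:
  k1 = f(0.100000, -0.107674) = -0.079679
  k2 = f(0.150000, -0.111658) = -0.082627
  u ← -0.107674 + 0.1·(-0.082627) = -0.115936
u(0.2) ≈ -0.1159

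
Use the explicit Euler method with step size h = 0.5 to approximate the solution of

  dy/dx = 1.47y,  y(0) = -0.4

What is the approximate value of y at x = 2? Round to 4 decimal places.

Euler: y_{n+1} = y_n + h·f(x_n, y_n).
x=0.000000, y=-0.400000: f=-0.588000 → y ← -0.400000 + 0.5·(-0.588000) = -0.694000
x=0.500000, y=-0.694000: f=-1.020180 → y ← -0.694000 + 0.5·(-1.020180) = -1.204090
x=1.000000, y=-1.204090: f=-1.770012 → y ← -1.204090 + 0.5·(-1.770012) = -2.089096
x=1.500000, y=-2.089096: f=-3.070971 → y ← -2.089096 + 0.5·(-3.070971) = -3.624582
y(2) ≈ -3.6246

-3.6246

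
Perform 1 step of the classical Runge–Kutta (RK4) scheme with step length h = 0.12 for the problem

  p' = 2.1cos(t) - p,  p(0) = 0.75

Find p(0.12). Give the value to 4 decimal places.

0.9021

RK4: k1 = f(t_n, p_n); k2 = f(t_n + h/2, p_n + (h/2)·k1); k3 = f(t_n + h/2, p_n + (h/2)·k2); k4 = f(t_n + h, p_n + h·k3); p_{n+1} = p_n + (h/6)·(k1 + 2k2 + 2k3 + k4).
t=0.000000, p=0.750000:
  k1 = f(0.000000, 0.750000) = 1.350000
  k2 = f(0.060000, 0.831000) = 1.265221
  k3 = f(0.060000, 0.825913) = 1.270308
  k4 = f(0.120000, 0.902437) = 1.182461
  p ← 0.750000 + (0.12/6)·(k1 + 2k2 + 2k3 + k4) = 0.902070
p(0.12) ≈ 0.9021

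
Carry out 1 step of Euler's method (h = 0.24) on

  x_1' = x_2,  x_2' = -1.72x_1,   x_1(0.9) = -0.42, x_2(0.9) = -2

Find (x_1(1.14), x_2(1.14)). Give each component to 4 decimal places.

-0.9000, -1.8266

Euler on (x_1,x_2): x_1_{n+1} = x_1_n + h·x_1', x_2_{n+1} = x_2_n + h·x_2'.
0.900000: (-0.420000, -2.000000); f=(-2.000000, 0.722400) → (-0.900000, -1.826624)
(x_1(1.14), x_2(1.14)) ≈ (-0.9000, -1.8266)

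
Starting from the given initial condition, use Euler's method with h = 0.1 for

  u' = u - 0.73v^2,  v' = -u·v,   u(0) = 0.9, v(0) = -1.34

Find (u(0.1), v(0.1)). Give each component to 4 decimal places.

Euler on (u,v): u_{n+1} = u_n + h·u', v_{n+1} = v_n + h·v'.
0.000000: (0.900000, -1.340000); f=(-0.410788, 1.206000) → (0.858921, -1.219400)
(u(0.1), v(0.1)) ≈ (0.8589, -1.2194)

0.8589, -1.2194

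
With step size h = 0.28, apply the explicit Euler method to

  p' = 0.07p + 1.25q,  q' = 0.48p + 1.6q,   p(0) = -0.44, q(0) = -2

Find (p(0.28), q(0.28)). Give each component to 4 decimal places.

Euler on (p,q): p_{n+1} = p_n + h·p', q_{n+1} = q_n + h·q'.
0.000000: (-0.440000, -2.000000); f=(-2.530800, -3.411200) → (-1.148624, -2.955136)
(p(0.28), q(0.28)) ≈ (-1.1486, -2.9551)

-1.1486, -2.9551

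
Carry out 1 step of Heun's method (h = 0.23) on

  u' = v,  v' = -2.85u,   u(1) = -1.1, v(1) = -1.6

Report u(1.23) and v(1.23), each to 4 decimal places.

-1.3851, -0.7583

Heun on (u,v): k1 = f(t_n, state_n); k2 = f(t_n + h, state_n + h·k1); state_{n+1} = state_n + (h/2)·(k1 + k2).
1.000000: (-1.100000, -1.600000)
  k1 = (-1.600000, 3.135000)
  predictor → (-1.468000, -0.878950)
  k2 = (-0.878950, 4.183800)
  → (-1.385079, -0.758338)
(u(1.23), v(1.23)) ≈ (-1.3851, -0.7583)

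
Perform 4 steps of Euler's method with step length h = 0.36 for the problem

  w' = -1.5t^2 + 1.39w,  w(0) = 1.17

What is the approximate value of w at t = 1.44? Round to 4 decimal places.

Euler: w_{n+1} = w_n + h·f(t_n, w_n).
t=0.000000, w=1.170000: f=1.626300 → w ← 1.170000 + 0.36·1.626300 = 1.755468
t=0.360000, w=1.755468: f=2.245701 → w ← 1.755468 + 0.36·2.245701 = 2.563920
t=0.720000, w=2.563920: f=2.786249 → w ← 2.563920 + 0.36·2.786249 = 3.566970
t=1.080000, w=3.566970: f=3.208488 → w ← 3.566970 + 0.36·3.208488 = 4.722026
w(1.44) ≈ 4.7220

4.7220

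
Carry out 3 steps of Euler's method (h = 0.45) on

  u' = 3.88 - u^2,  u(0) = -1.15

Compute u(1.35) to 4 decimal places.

2.1197

Euler: u_{n+1} = u_n + h·f(x_n, u_n).
x=0.000000, u=-1.150000: f=2.557500 → u ← -1.150000 + 0.45·2.557500 = 0.000875
x=0.450000, u=0.000875: f=3.879999 → u ← 0.000875 + 0.45·3.879999 = 1.746875
x=0.900000, u=1.746875: f=0.828429 → u ← 1.746875 + 0.45·0.828429 = 2.119668
u(1.35) ≈ 2.1197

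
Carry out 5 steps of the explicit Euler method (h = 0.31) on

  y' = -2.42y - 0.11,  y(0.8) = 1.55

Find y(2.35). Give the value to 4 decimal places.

-0.0439

Euler: y_{n+1} = y_n + h·f(s_n, y_n).
s=0.800000, y=1.550000: f=-3.861000 → y ← 1.550000 + 0.31·(-3.861000) = 0.353090
s=1.110000, y=0.353090: f=-0.964478 → y ← 0.353090 + 0.31·(-0.964478) = 0.054102
s=1.420000, y=0.054102: f=-0.240927 → y ← 0.054102 + 0.31·(-0.240927) = -0.020585
s=1.730000, y=-0.020585: f=-0.060183 → y ← -0.020585 + 0.31·(-0.060183) = -0.039242
s=2.040000, y=-0.039242: f=-0.015034 → y ← -0.039242 + 0.31·(-0.015034) = -0.043903
y(2.35) ≈ -0.0439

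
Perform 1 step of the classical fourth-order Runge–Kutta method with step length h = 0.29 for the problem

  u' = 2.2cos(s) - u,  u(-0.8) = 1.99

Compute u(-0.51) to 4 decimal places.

RK4: k1 = f(s_n, u_n); k2 = f(s_n + h/2, u_n + (h/2)·k1); k3 = f(s_n + h/2, u_n + (h/2)·k2); k4 = f(s_n + h, u_n + h·k3); u_{n+1} = u_n + (h/6)·(k1 + 2k2 + 2k3 + k4).
s=-0.800000, u=1.990000:
  k1 = f(-0.800000, 1.990000) = -0.457245
  k2 = f(-0.655000, 1.923699) = -0.178994
  k3 = f(-0.655000, 1.964046) = -0.219340
  k4 = f(-0.510000, 1.926391) = -0.006353
  u ← 1.990000 + (0.29/6)·(k1 + 2k2 + 2k3 + k4) = 1.929087
u(-0.51) ≈ 1.9291

1.9291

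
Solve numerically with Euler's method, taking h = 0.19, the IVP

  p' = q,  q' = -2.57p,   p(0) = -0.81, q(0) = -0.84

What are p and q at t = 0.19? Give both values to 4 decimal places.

Euler on (p,q): p_{n+1} = p_n + h·p', q_{n+1} = q_n + h·q'.
0.000000: (-0.810000, -0.840000); f=(-0.840000, 2.081700) → (-0.969600, -0.444477)
(p(0.19), q(0.19)) ≈ (-0.9696, -0.4445)

-0.9696, -0.4445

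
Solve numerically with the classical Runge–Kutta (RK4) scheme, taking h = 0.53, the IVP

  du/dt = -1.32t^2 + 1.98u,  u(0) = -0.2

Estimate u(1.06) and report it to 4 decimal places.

RK4: k1 = f(t_n, u_n); k2 = f(t_n + h/2, u_n + (h/2)·k1); k3 = f(t_n + h/2, u_n + (h/2)·k2); k4 = f(t_n + h, u_n + h·k3); u_{n+1} = u_n + (h/6)·(k1 + 2k2 + 2k3 + k4).
t=0.000000, u=-0.200000:
  k1 = f(0.000000, -0.200000) = -0.396000
  k2 = f(0.265000, -0.304940) = -0.696478
  k3 = f(0.265000, -0.384567) = -0.854139
  k4 = f(0.530000, -0.652694) = -1.663122
  u ← -0.200000 + (0.53/6)·(k1 + 2k2 + 2k3 + k4) = -0.655831
t=0.530000, u=-0.655831:
  k1 = f(0.530000, -0.655831) = -1.669334
  k2 = f(0.795000, -1.098205) = -3.008719
  k3 = f(0.795000, -1.453142) = -3.711494
  k4 = f(1.060000, -2.622923) = -6.676540
  u ← -0.655831 + (0.53/6)·(k1 + 2k2 + 2k3 + k4) = -2.580288
u(1.06) ≈ -2.5803

-2.5803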